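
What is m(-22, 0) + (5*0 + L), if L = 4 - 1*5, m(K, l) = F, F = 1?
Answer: 0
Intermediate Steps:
m(K, l) = 1
L = -1 (L = 4 - 5 = -1)
m(-22, 0) + (5*0 + L) = 1 + (5*0 - 1) = 1 + (0 - 1) = 1 - 1 = 0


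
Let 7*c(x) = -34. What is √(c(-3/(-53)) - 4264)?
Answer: I*√209174/7 ≈ 65.337*I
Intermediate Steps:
c(x) = -34/7 (c(x) = (⅐)*(-34) = -34/7)
√(c(-3/(-53)) - 4264) = √(-34/7 - 4264) = √(-29882/7) = I*√209174/7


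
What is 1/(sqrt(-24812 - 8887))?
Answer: -I*sqrt(33699)/33699 ≈ -0.0054474*I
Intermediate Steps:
1/(sqrt(-24812 - 8887)) = 1/(sqrt(-33699)) = 1/(I*sqrt(33699)) = -I*sqrt(33699)/33699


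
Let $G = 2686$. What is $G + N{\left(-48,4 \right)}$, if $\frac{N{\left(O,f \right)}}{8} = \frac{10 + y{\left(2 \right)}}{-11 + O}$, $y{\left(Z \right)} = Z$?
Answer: $\frac{158378}{59} \approx 2684.4$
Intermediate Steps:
$N{\left(O,f \right)} = \frac{96}{-11 + O}$ ($N{\left(O,f \right)} = 8 \frac{10 + 2}{-11 + O} = 8 \frac{12}{-11 + O} = \frac{96}{-11 + O}$)
$G + N{\left(-48,4 \right)} = 2686 + \frac{96}{-11 - 48} = 2686 + \frac{96}{-59} = 2686 + 96 \left(- \frac{1}{59}\right) = 2686 - \frac{96}{59} = \frac{158378}{59}$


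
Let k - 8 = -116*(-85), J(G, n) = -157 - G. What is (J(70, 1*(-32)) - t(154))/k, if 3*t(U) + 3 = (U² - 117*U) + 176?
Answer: -546/2467 ≈ -0.22132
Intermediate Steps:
t(U) = 173/3 - 39*U + U²/3 (t(U) = -1 + ((U² - 117*U) + 176)/3 = -1 + (176 + U² - 117*U)/3 = -1 + (176/3 - 39*U + U²/3) = 173/3 - 39*U + U²/3)
k = 9868 (k = 8 - 116*(-85) = 8 + 9860 = 9868)
(J(70, 1*(-32)) - t(154))/k = ((-157 - 1*70) - (173/3 - 39*154 + (⅓)*154²))/9868 = ((-157 - 70) - (173/3 - 6006 + (⅓)*23716))*(1/9868) = (-227 - (173/3 - 6006 + 23716/3))*(1/9868) = (-227 - 1*1957)*(1/9868) = (-227 - 1957)*(1/9868) = -2184*1/9868 = -546/2467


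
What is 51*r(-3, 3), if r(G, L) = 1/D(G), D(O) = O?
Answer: -17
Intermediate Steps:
r(G, L) = 1/G
51*r(-3, 3) = 51/(-3) = 51*(-1/3) = -17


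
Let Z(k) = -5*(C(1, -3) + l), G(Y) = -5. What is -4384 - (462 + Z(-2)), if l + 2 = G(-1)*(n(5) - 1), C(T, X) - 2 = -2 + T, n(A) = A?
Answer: -4951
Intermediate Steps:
C(T, X) = T (C(T, X) = 2 + (-2 + T) = T)
l = -22 (l = -2 - 5*(5 - 1) = -2 - 5*4 = -2 - 20 = -22)
Z(k) = 105 (Z(k) = -5*(1 - 22) = -5*(-21) = 105)
-4384 - (462 + Z(-2)) = -4384 - (462 + 105) = -4384 - 1*567 = -4384 - 567 = -4951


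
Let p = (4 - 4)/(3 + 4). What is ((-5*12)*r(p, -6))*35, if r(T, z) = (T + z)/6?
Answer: 2100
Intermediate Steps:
p = 0 (p = 0/7 = 0*(⅐) = 0)
r(T, z) = T/6 + z/6 (r(T, z) = (T + z)*(⅙) = T/6 + z/6)
((-5*12)*r(p, -6))*35 = ((-5*12)*((⅙)*0 + (⅙)*(-6)))*35 = -60*(0 - 1)*35 = -60*(-1)*35 = 60*35 = 2100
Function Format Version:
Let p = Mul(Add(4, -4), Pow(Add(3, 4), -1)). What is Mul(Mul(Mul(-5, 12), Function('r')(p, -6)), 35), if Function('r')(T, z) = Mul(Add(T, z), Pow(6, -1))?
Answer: 2100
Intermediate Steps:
p = 0 (p = Mul(0, Pow(7, -1)) = Mul(0, Rational(1, 7)) = 0)
Function('r')(T, z) = Add(Mul(Rational(1, 6), T), Mul(Rational(1, 6), z)) (Function('r')(T, z) = Mul(Add(T, z), Rational(1, 6)) = Add(Mul(Rational(1, 6), T), Mul(Rational(1, 6), z)))
Mul(Mul(Mul(-5, 12), Function('r')(p, -6)), 35) = Mul(Mul(Mul(-5, 12), Add(Mul(Rational(1, 6), 0), Mul(Rational(1, 6), -6))), 35) = Mul(Mul(-60, Add(0, -1)), 35) = Mul(Mul(-60, -1), 35) = Mul(60, 35) = 2100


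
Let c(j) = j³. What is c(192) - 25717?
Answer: 7052171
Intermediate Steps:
c(192) - 25717 = 192³ - 25717 = 7077888 - 25717 = 7052171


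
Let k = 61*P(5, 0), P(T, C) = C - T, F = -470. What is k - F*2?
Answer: 635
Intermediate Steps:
k = -305 (k = 61*(0 - 1*5) = 61*(0 - 5) = 61*(-5) = -305)
k - F*2 = -305 - (-470)*2 = -305 - 1*(-940) = -305 + 940 = 635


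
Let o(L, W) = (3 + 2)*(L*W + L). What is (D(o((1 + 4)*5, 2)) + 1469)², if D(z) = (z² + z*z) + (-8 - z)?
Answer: 79713616896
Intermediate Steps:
o(L, W) = 5*L + 5*L*W (o(L, W) = 5*(L + L*W) = 5*L + 5*L*W)
D(z) = -8 - z + 2*z² (D(z) = (z² + z²) + (-8 - z) = 2*z² + (-8 - z) = -8 - z + 2*z²)
(D(o((1 + 4)*5, 2)) + 1469)² = ((-8 - 5*(1 + 4)*5*(1 + 2) + 2*(5*((1 + 4)*5)*(1 + 2))²) + 1469)² = ((-8 - 5*5*5*3 + 2*(5*(5*5)*3)²) + 1469)² = ((-8 - 5*25*3 + 2*(5*25*3)²) + 1469)² = ((-8 - 1*375 + 2*375²) + 1469)² = ((-8 - 375 + 2*140625) + 1469)² = ((-8 - 375 + 281250) + 1469)² = (280867 + 1469)² = 282336² = 79713616896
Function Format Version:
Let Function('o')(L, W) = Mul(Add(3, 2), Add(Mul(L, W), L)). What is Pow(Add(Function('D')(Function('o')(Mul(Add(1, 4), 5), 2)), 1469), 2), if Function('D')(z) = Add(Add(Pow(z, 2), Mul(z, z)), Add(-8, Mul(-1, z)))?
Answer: 79713616896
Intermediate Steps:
Function('o')(L, W) = Add(Mul(5, L), Mul(5, L, W)) (Function('o')(L, W) = Mul(5, Add(L, Mul(L, W))) = Add(Mul(5, L), Mul(5, L, W)))
Function('D')(z) = Add(-8, Mul(-1, z), Mul(2, Pow(z, 2))) (Function('D')(z) = Add(Add(Pow(z, 2), Pow(z, 2)), Add(-8, Mul(-1, z))) = Add(Mul(2, Pow(z, 2)), Add(-8, Mul(-1, z))) = Add(-8, Mul(-1, z), Mul(2, Pow(z, 2))))
Pow(Add(Function('D')(Function('o')(Mul(Add(1, 4), 5), 2)), 1469), 2) = Pow(Add(Add(-8, Mul(-1, Mul(5, Mul(Add(1, 4), 5), Add(1, 2))), Mul(2, Pow(Mul(5, Mul(Add(1, 4), 5), Add(1, 2)), 2))), 1469), 2) = Pow(Add(Add(-8, Mul(-1, Mul(5, Mul(5, 5), 3)), Mul(2, Pow(Mul(5, Mul(5, 5), 3), 2))), 1469), 2) = Pow(Add(Add(-8, Mul(-1, Mul(5, 25, 3)), Mul(2, Pow(Mul(5, 25, 3), 2))), 1469), 2) = Pow(Add(Add(-8, Mul(-1, 375), Mul(2, Pow(375, 2))), 1469), 2) = Pow(Add(Add(-8, -375, Mul(2, 140625)), 1469), 2) = Pow(Add(Add(-8, -375, 281250), 1469), 2) = Pow(Add(280867, 1469), 2) = Pow(282336, 2) = 79713616896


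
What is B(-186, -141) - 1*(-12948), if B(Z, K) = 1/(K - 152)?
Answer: 3793763/293 ≈ 12948.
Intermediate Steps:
B(Z, K) = 1/(-152 + K)
B(-186, -141) - 1*(-12948) = 1/(-152 - 141) - 1*(-12948) = 1/(-293) + 12948 = -1/293 + 12948 = 3793763/293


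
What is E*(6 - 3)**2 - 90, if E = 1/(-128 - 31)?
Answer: -4773/53 ≈ -90.057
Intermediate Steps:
E = -1/159 (E = 1/(-159) = -1/159 ≈ -0.0062893)
E*(6 - 3)**2 - 90 = -(6 - 3)**2/159 - 90 = -1/159*3**2 - 90 = -1/159*9 - 90 = -3/53 - 90 = -4773/53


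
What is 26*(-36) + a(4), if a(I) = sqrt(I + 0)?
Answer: -934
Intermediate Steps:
a(I) = sqrt(I)
26*(-36) + a(4) = 26*(-36) + sqrt(4) = -936 + 2 = -934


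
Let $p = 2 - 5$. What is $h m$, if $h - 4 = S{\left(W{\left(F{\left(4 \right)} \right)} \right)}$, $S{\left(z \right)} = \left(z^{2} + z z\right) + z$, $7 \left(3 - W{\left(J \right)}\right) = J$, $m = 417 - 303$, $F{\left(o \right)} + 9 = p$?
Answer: $\frac{296970}{49} \approx 6060.6$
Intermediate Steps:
$p = -3$
$F{\left(o \right)} = -12$ ($F{\left(o \right)} = -9 - 3 = -12$)
$m = 114$ ($m = 417 - 303 = 114$)
$W{\left(J \right)} = 3 - \frac{J}{7}$
$S{\left(z \right)} = z + 2 z^{2}$ ($S{\left(z \right)} = \left(z^{2} + z^{2}\right) + z = 2 z^{2} + z = z + 2 z^{2}$)
$h = \frac{2605}{49}$ ($h = 4 + \left(3 - - \frac{12}{7}\right) \left(1 + 2 \left(3 - - \frac{12}{7}\right)\right) = 4 + \left(3 + \frac{12}{7}\right) \left(1 + 2 \left(3 + \frac{12}{7}\right)\right) = 4 + \frac{33 \left(1 + 2 \cdot \frac{33}{7}\right)}{7} = 4 + \frac{33 \left(1 + \frac{66}{7}\right)}{7} = 4 + \frac{33}{7} \cdot \frac{73}{7} = 4 + \frac{2409}{49} = \frac{2605}{49} \approx 53.163$)
$h m = \frac{2605}{49} \cdot 114 = \frac{296970}{49}$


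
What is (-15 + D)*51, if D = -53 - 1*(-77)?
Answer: 459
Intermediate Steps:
D = 24 (D = -53 + 77 = 24)
(-15 + D)*51 = (-15 + 24)*51 = 9*51 = 459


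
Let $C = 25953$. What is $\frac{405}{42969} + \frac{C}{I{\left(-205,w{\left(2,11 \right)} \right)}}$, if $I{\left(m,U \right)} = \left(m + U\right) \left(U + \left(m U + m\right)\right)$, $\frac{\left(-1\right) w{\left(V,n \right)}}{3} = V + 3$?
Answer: $- \frac{286931319}{8996276300} \approx -0.031894$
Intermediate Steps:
$w{\left(V,n \right)} = -9 - 3 V$ ($w{\left(V,n \right)} = - 3 \left(V + 3\right) = - 3 \left(3 + V\right) = -9 - 3 V$)
$I{\left(m,U \right)} = \left(U + m\right) \left(U + m + U m\right)$ ($I{\left(m,U \right)} = \left(U + m\right) \left(U + \left(U m + m\right)\right) = \left(U + m\right) \left(U + \left(m + U m\right)\right) = \left(U + m\right) \left(U + m + U m\right)$)
$\frac{405}{42969} + \frac{C}{I{\left(-205,w{\left(2,11 \right)} \right)}} = \frac{405}{42969} + \frac{25953}{\left(-9 - 6\right)^{2} + \left(-205\right)^{2} + \left(-9 - 6\right) \left(-205\right)^{2} - 205 \left(-9 - 6\right)^{2} + 2 \left(-9 - 6\right) \left(-205\right)} = 405 \cdot \frac{1}{42969} + \frac{25953}{\left(-9 - 6\right)^{2} + 42025 + \left(-9 - 6\right) 42025 - 205 \left(-9 - 6\right)^{2} + 2 \left(-9 - 6\right) \left(-205\right)} = \frac{135}{14323} + \frac{25953}{\left(-15\right)^{2} + 42025 - 630375 - 205 \left(-15\right)^{2} + 2 \left(-15\right) \left(-205\right)} = \frac{135}{14323} + \frac{25953}{225 + 42025 - 630375 - 46125 + 6150} = \frac{135}{14323} + \frac{25953}{-628100} = \frac{135}{14323} + 25953 \left(- \frac{1}{628100}\right) = \frac{135}{14323} - \frac{25953}{628100} = - \frac{286931319}{8996276300}$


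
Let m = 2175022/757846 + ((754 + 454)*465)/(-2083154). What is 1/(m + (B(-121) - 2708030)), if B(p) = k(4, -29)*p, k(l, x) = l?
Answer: -394677481571/1068988458017664427 ≈ -3.6921e-7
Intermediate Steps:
B(p) = 4*p
m = 1026302131067/394677481571 (m = 2175022*(1/757846) + (1208*465)*(-1/2083154) = 1087511/378923 + 561720*(-1/2083154) = 1087511/378923 - 280860/1041577 = 1026302131067/394677481571 ≈ 2.6004)
1/(m + (B(-121) - 2708030)) = 1/(1026302131067/394677481571 + (4*(-121) - 2708030)) = 1/(1026302131067/394677481571 + (-484 - 2708030)) = 1/(1026302131067/394677481571 - 2708514) = 1/(-1068988458017664427/394677481571) = -394677481571/1068988458017664427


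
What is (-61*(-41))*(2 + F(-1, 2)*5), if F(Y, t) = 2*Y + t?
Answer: 5002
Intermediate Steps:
F(Y, t) = t + 2*Y
(-61*(-41))*(2 + F(-1, 2)*5) = (-61*(-41))*(2 + (2 + 2*(-1))*5) = 2501*(2 + (2 - 2)*5) = 2501*(2 + 0*5) = 2501*(2 + 0) = 2501*2 = 5002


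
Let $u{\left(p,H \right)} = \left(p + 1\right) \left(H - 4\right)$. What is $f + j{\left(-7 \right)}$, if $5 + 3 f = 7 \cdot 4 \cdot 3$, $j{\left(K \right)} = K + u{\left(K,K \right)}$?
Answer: $\frac{256}{3} \approx 85.333$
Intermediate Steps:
$u{\left(p,H \right)} = \left(1 + p\right) \left(-4 + H\right)$
$j{\left(K \right)} = -4 + K^{2} - 2 K$ ($j{\left(K \right)} = K + \left(-4 + K - 4 K + K K\right) = K + \left(-4 + K - 4 K + K^{2}\right) = K - \left(4 - K^{2} + 3 K\right) = -4 + K^{2} - 2 K$)
$f = \frac{79}{3}$ ($f = - \frac{5}{3} + \frac{7 \cdot 4 \cdot 3}{3} = - \frac{5}{3} + \frac{28 \cdot 3}{3} = - \frac{5}{3} + \frac{1}{3} \cdot 84 = - \frac{5}{3} + 28 = \frac{79}{3} \approx 26.333$)
$f + j{\left(-7 \right)} = \frac{79}{3} - \left(-10 - 49\right) = \frac{79}{3} + \left(-4 + 49 + 14\right) = \frac{79}{3} + 59 = \frac{256}{3}$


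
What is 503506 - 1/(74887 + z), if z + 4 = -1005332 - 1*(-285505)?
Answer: 324733173665/644944 ≈ 5.0351e+5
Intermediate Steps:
z = -719831 (z = -4 + (-1005332 - 1*(-285505)) = -4 + (-1005332 + 285505) = -4 - 719827 = -719831)
503506 - 1/(74887 + z) = 503506 - 1/(74887 - 719831) = 503506 - 1/(-644944) = 503506 - 1*(-1/644944) = 503506 + 1/644944 = 324733173665/644944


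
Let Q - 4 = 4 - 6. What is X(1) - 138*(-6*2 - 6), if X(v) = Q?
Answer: 2486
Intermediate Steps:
Q = 2 (Q = 4 + (4 - 6) = 4 - 2 = 2)
X(v) = 2
X(1) - 138*(-6*2 - 6) = 2 - 138*(-6*2 - 6) = 2 - 138*(-12 - 6) = 2 - 138*(-18) = 2 + 2484 = 2486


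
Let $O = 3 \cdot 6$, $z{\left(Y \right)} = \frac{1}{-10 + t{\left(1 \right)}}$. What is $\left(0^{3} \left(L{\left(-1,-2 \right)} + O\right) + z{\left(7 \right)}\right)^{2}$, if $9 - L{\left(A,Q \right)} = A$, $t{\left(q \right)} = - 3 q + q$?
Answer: $\frac{1}{144} \approx 0.0069444$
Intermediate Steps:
$t{\left(q \right)} = - 2 q$
$L{\left(A,Q \right)} = 9 - A$
$z{\left(Y \right)} = - \frac{1}{12}$ ($z{\left(Y \right)} = \frac{1}{-10 - 2} = \frac{1}{-12} = - \frac{1}{12}$)
$O = 18$
$\left(0^{3} \left(L{\left(-1,-2 \right)} + O\right) + z{\left(7 \right)}\right)^{2} = \left(0^{3} \left(\left(9 - -1\right) + 18\right) - \frac{1}{12}\right)^{2} = \left(0 \left(\left(9 + 1\right) + 18\right) - \frac{1}{12}\right)^{2} = \left(0 \left(10 + 18\right) - \frac{1}{12}\right)^{2} = \left(0 \cdot 28 - \frac{1}{12}\right)^{2} = \left(0 - \frac{1}{12}\right)^{2} = \left(- \frac{1}{12}\right)^{2} = \frac{1}{144}$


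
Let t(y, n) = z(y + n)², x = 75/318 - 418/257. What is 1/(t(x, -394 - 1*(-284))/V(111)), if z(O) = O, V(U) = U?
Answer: 27458682868/3069402819003 ≈ 0.0089459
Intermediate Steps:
x = -37883/27242 (x = 75*(1/318) - 418*1/257 = 25/106 - 418/257 = -37883/27242 ≈ -1.3906)
t(y, n) = (n + y)² (t(y, n) = (y + n)² = (n + y)²)
1/(t(x, -394 - 1*(-284))/V(111)) = 1/(((-394 - 1*(-284)) - 37883/27242)²/111) = 1/(((-394 + 284) - 37883/27242)²*(1/111)) = 1/((-110 - 37883/27242)²*(1/111)) = 1/((-3034503/27242)²*(1/111)) = 1/((9208208457009/742126564)*(1/111)) = 1/(3069402819003/27458682868) = 27458682868/3069402819003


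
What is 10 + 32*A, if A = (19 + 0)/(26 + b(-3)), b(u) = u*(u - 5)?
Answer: 554/25 ≈ 22.160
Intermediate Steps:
b(u) = u*(-5 + u)
A = 19/50 (A = (19 + 0)/(26 - 3*(-5 - 3)) = 19/(26 - 3*(-8)) = 19/(26 + 24) = 19/50 ≈ 0.38000)
10 + 32*A = 10 + 32*(19/50) = 10 + 304/25 = 554/25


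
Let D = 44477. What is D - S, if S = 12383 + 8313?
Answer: 23781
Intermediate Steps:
S = 20696
D - S = 44477 - 1*20696 = 44477 - 20696 = 23781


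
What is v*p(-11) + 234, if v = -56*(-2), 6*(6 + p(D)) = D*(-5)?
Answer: 1766/3 ≈ 588.67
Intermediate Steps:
p(D) = -6 - 5*D/6 (p(D) = -6 + (D*(-5))/6 = -6 + (-5*D)/6 = -6 - 5*D/6)
v = 112
v*p(-11) + 234 = 112*(-6 - 5/6*(-11)) + 234 = 112*(-6 + 55/6) + 234 = 112*(19/6) + 234 = 1064/3 + 234 = 1766/3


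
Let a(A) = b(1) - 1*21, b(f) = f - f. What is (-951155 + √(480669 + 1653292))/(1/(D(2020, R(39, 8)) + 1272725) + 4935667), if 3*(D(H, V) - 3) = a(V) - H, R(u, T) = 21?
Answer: -3629743495165/18835211072384 + 3816143*√2133961/18835211072384 ≈ -0.19241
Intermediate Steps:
b(f) = 0
a(A) = -21 (a(A) = 0 - 1*21 = 0 - 21 = -21)
D(H, V) = -4 - H/3 (D(H, V) = 3 + (-21 - H)/3 = 3 + (-7 - H/3) = -4 - H/3)
(-951155 + √(480669 + 1653292))/(1/(D(2020, R(39, 8)) + 1272725) + 4935667) = (-951155 + √(480669 + 1653292))/(1/((-4 - ⅓*2020) + 1272725) + 4935667) = (-951155 + √2133961)/(1/((-4 - 2020/3) + 1272725) + 4935667) = (-951155 + √2133961)/(1/(-2032/3 + 1272725) + 4935667) = (-951155 + √2133961)/(1/(3816143/3) + 4935667) = (-951155 + √2133961)/(3/3816143 + 4935667) = (-951155 + √2133961)/(18835211072384/3816143) = (-951155 + √2133961)*(3816143/18835211072384) = -3629743495165/18835211072384 + 3816143*√2133961/18835211072384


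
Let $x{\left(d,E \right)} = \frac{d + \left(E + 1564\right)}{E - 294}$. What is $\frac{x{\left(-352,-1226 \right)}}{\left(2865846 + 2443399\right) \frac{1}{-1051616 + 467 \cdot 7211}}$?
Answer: $\frac{16211447}{4035026200} \approx 0.0040177$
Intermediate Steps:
$x{\left(d,E \right)} = \frac{1564 + E + d}{-294 + E}$ ($x{\left(d,E \right)} = \frac{d + \left(1564 + E\right)}{-294 + E} = \frac{1564 + E + d}{-294 + E}$)
$\frac{x{\left(-352,-1226 \right)}}{\left(2865846 + 2443399\right) \frac{1}{-1051616 + 467 \cdot 7211}} = \frac{\frac{1}{-294 - 1226} \left(1564 - 1226 - 352\right)}{\left(2865846 + 2443399\right) \frac{1}{-1051616 + 467 \cdot 7211}} = \frac{\frac{1}{-1520} \left(-14\right)}{5309245 \frac{1}{-1051616 + 3367537}} = \frac{\left(- \frac{1}{1520}\right) \left(-14\right)}{5309245 \cdot \frac{1}{2315921}} = \frac{7}{760 \cdot 5309245 \cdot \frac{1}{2315921}} = \frac{7}{760 \cdot \frac{5309245}{2315921}} = \frac{7}{760} \cdot \frac{2315921}{5309245} = \frac{16211447}{4035026200}$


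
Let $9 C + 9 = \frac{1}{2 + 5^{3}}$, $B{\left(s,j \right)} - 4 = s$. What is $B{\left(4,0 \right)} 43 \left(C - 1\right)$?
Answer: $- \frac{786040}{1143} \approx -687.7$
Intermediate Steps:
$B{\left(s,j \right)} = 4 + s$
$C = - \frac{1142}{1143}$ ($C = -1 + \frac{1}{9 \left(2 + 5^{3}\right)} = -1 + \frac{1}{9 \left(2 + 125\right)} = -1 + \frac{1}{9 \cdot 127} = -1 + \frac{1}{9} \cdot \frac{1}{127} = -1 + \frac{1}{1143} = - \frac{1142}{1143} \approx -0.99913$)
$B{\left(4,0 \right)} 43 \left(C - 1\right) = \left(4 + 4\right) 43 \left(- \frac{1142}{1143} - 1\right) = 8 \cdot 43 \left(- \frac{1142}{1143} - 1\right) = 344 \left(- \frac{2285}{1143}\right) = - \frac{786040}{1143}$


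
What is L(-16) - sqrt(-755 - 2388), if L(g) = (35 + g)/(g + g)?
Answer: -19/32 - I*sqrt(3143) ≈ -0.59375 - 56.062*I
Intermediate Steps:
L(g) = (35 + g)/(2*g) (L(g) = (35 + g)/((2*g)) = (35 + g)*(1/(2*g)) = (35 + g)/(2*g))
L(-16) - sqrt(-755 - 2388) = (1/2)*(35 - 16)/(-16) - sqrt(-755 - 2388) = (1/2)*(-1/16)*19 - sqrt(-3143) = -19/32 - I*sqrt(3143)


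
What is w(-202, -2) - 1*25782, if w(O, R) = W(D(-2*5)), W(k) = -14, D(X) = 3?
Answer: -25796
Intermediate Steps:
w(O, R) = -14
w(-202, -2) - 1*25782 = -14 - 1*25782 = -14 - 25782 = -25796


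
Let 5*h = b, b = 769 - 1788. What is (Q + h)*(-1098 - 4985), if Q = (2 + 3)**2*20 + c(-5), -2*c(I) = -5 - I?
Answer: -9008923/5 ≈ -1.8018e+6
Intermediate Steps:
b = -1019
c(I) = 5/2 + I/2 (c(I) = -(-5 - I)/2 = 5/2 + I/2)
h = -1019/5 (h = (1/5)*(-1019) = -1019/5 ≈ -203.80)
Q = 500 (Q = (2 + 3)**2*20 + (5/2 + (1/2)*(-5)) = 5**2*20 + (5/2 - 5/2) = 25*20 + 0 = 500 + 0 = 500)
(Q + h)*(-1098 - 4985) = (500 - 1019/5)*(-1098 - 4985) = (1481/5)*(-6083) = -9008923/5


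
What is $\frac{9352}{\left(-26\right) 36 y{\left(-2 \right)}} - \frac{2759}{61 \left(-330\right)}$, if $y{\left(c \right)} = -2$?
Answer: $\frac{2014798}{392535} \approx 5.1328$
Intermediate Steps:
$\frac{9352}{\left(-26\right) 36 y{\left(-2 \right)}} - \frac{2759}{61 \left(-330\right)} = \frac{9352}{\left(-26\right) 36 \left(-2\right)} - \frac{2759}{61 \left(-330\right)} = \frac{9352}{\left(-936\right) \left(-2\right)} - \frac{2759}{-20130} = \frac{9352}{1872} - - \frac{2759}{20130} = 9352 \cdot \frac{1}{1872} + \frac{2759}{20130} = \frac{1169}{234} + \frac{2759}{20130} = \frac{2014798}{392535}$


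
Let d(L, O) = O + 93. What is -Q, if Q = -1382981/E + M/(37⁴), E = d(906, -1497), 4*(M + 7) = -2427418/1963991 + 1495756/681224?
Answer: -23431000120436749162697/23787112252124947752 ≈ -985.03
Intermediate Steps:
M = -9044415654247/1337917804984 (M = -7 + (-2427418/1963991 + 1495756/681224)/4 = -7 + (-2427418*1/1963991 + 1495756*(1/681224))/4 = -7 + (-2427418/1963991 + 373939/170306)/4 = -7 + (¼)*(321008980641/334479451246) = -7 + 321008980641/1337917804984 = -9044415654247/1337917804984 ≈ -6.7601)
d(L, O) = 93 + O
E = -1404 (E = 93 - 1497 = -1404)
Q = 23431000120436749162697/23787112252124947752 (Q = -1382981/(-1404) - 9044415654247/(1337917804984*(37⁴)) = -1382981*(-1/1404) - 9044415654247/1337917804984/1874161 = 1382981/1404 - 9044415654247/1337917804984*1/1874161 = 1382981/1404 - 244443666331/67769550575854552 = 23431000120436749162697/23787112252124947752 ≈ 985.03)
-Q = -1*23431000120436749162697/23787112252124947752 = -23431000120436749162697/23787112252124947752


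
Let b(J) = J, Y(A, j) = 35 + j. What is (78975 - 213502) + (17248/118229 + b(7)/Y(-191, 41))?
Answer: -1208777305457/8985404 ≈ -1.3453e+5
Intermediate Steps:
(78975 - 213502) + (17248/118229 + b(7)/Y(-191, 41)) = (78975 - 213502) + (17248/118229 + 7/(35 + 41)) = -134527 + (17248*(1/118229) + 7/76) = -134527 + (17248/118229 + 7*(1/76)) = -134527 + (17248/118229 + 7/76) = -134527 + 2138451/8985404 = -1208777305457/8985404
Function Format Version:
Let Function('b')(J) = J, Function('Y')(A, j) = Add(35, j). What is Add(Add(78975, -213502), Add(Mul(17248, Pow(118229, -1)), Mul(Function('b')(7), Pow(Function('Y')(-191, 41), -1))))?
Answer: Rational(-1208777305457, 8985404) ≈ -1.3453e+5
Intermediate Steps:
Add(Add(78975, -213502), Add(Mul(17248, Pow(118229, -1)), Mul(Function('b')(7), Pow(Function('Y')(-191, 41), -1)))) = Add(Add(78975, -213502), Add(Mul(17248, Pow(118229, -1)), Mul(7, Pow(Add(35, 41), -1)))) = Add(-134527, Add(Mul(17248, Rational(1, 118229)), Mul(7, Pow(76, -1)))) = Add(-134527, Add(Rational(17248, 118229), Mul(7, Rational(1, 76)))) = Add(-134527, Add(Rational(17248, 118229), Rational(7, 76))) = Add(-134527, Rational(2138451, 8985404)) = Rational(-1208777305457, 8985404)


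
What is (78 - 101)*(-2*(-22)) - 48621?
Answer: -49633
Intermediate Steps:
(78 - 101)*(-2*(-22)) - 48621 = -23*44 - 48621 = -1012 - 48621 = -49633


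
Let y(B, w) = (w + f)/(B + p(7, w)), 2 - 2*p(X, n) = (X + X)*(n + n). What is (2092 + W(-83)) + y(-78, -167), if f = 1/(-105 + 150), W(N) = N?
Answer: 12023423/5985 ≈ 2008.9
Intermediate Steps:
p(X, n) = 1 - 2*X*n (p(X, n) = 1 - (X + X)*(n + n)/2 = 1 - 2*X*2*n/2 = 1 - 2*X*n)
f = 1/45 ≈ 0.022222
y(B, w) = (1/45 + w)/(1 + B - 14*w) (y(B, w) = (w + 1/45)/(B + (1 - 2*7*w)) = (1/45 + w)/(B + (1 - 14*w)) = (1/45 + w)/(1 + B - 14*w))
(2092 + W(-83)) + y(-78, -167) = (2092 - 83) + (1/45 - 167)/(1 - 78 - 14*(-167)) = 2009 - 7514/45/(1 - 78 + 2338) = 2009 - 7514/45/2261 = 2009 + (1/2261)*(-7514/45) = 2009 - 442/5985 = 12023423/5985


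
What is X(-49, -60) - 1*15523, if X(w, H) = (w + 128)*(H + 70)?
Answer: -14733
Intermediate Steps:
X(w, H) = (70 + H)*(128 + w) (X(w, H) = (128 + w)*(70 + H) = (70 + H)*(128 + w))
X(-49, -60) - 1*15523 = (8960 + 70*(-49) + 128*(-60) - 60*(-49)) - 1*15523 = (8960 - 3430 - 7680 + 2940) - 15523 = 790 - 15523 = -14733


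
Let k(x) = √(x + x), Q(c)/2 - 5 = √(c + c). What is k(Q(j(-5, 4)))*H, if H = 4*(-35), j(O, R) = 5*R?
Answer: -280*√(5 + 2*√10) ≈ -942.26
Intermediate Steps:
Q(c) = 10 + 2*√2*√c (Q(c) = 10 + 2*√(c + c) = 10 + 2*√(2*c) = 10 + 2*(√2*√c) = 10 + 2*√2*√c)
k(x) = √2*√x (k(x) = √(2*x) = √2*√x)
H = -140
k(Q(j(-5, 4)))*H = (√2*√(10 + 2*√2*√(5*4)))*(-140) = (√2*√(10 + 2*√2*√20))*(-140) = (√2*√(10 + 2*√2*(2*√5)))*(-140) = (√2*√(10 + 4*√10))*(-140) = -140*√2*√(10 + 4*√10)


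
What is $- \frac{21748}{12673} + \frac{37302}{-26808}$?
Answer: $- \frac{175958105}{56622964} \approx -3.1075$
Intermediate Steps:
$- \frac{21748}{12673} + \frac{37302}{-26808} = \left(-21748\right) \frac{1}{12673} + 37302 \left(- \frac{1}{26808}\right) = - \frac{21748}{12673} - \frac{6217}{4468} = - \frac{175958105}{56622964}$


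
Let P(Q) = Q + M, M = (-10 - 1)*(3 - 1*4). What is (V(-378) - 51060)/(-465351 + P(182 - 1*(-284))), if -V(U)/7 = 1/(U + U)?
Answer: 5514479/50206392 ≈ 0.10984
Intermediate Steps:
M = 11 (M = -11*(3 - 4) = -11*(-1) = 11)
V(U) = -7/(2*U) (V(U) = -7/(U + U) = -7*1/(2*U) = -7/(2*U))
P(Q) = 11 + Q (P(Q) = Q + 11 = 11 + Q)
(V(-378) - 51060)/(-465351 + P(182 - 1*(-284))) = (-7/2/(-378) - 51060)/(-465351 + (11 + (182 - 1*(-284)))) = (-7/2*(-1/378) - 51060)/(-465351 + (11 + (182 + 284))) = (1/108 - 51060)/(-465351 + (11 + 466)) = -5514479/(108*(-465351 + 477)) = -5514479/108/(-464874) = -5514479/108*(-1/464874) = 5514479/50206392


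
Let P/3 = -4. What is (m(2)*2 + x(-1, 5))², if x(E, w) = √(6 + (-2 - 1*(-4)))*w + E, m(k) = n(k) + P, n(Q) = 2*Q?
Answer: 489 - 340*√2 ≈ 8.1674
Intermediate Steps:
P = -12 (P = 3*(-4) = -12)
m(k) = -12 + 2*k (m(k) = 2*k - 12 = -12 + 2*k)
x(E, w) = E + 2*w*√2 (x(E, w) = √(6 + (-2 + 4))*w + E = √(6 + 2)*w + E = √8*w + E = (2*√2)*w + E = 2*w*√2 + E = E + 2*w*√2)
(m(2)*2 + x(-1, 5))² = ((-12 + 2*2)*2 + (-1 + 2*5*√2))² = ((-12 + 4)*2 + (-1 + 10*√2))² = (-8*2 + (-1 + 10*√2))² = (-16 + (-1 + 10*√2))² = (-17 + 10*√2)²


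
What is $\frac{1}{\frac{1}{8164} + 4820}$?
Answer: $\frac{8164}{39350481} \approx 0.00020747$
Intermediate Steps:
$\frac{1}{\frac{1}{8164} + 4820} = \frac{1}{\frac{39350481}{8164}} = \frac{8164}{39350481}$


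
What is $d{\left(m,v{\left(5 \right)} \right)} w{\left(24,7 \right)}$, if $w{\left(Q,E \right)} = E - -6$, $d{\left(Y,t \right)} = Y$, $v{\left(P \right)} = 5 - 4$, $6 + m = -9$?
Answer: $-195$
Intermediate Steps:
$m = -15$ ($m = -6 - 9 = -15$)
$v{\left(P \right)} = 1$
$w{\left(Q,E \right)} = 6 + E$ ($w{\left(Q,E \right)} = E + 6 = 6 + E$)
$d{\left(m,v{\left(5 \right)} \right)} w{\left(24,7 \right)} = - 15 \left(6 + 7\right) = \left(-15\right) 13 = -195$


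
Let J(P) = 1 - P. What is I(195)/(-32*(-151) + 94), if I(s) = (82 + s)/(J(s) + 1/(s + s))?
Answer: -18005/62116039 ≈ -0.00028986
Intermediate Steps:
I(s) = (82 + s)/(1 + 1/(2*s) - s) (I(s) = (82 + s)/((1 - s) + 1/(s + s)) = (82 + s)/((1 - s) + 1/(2*s)) = (82 + s)/(1 + 1/(2*s) - s))
I(195)/(-32*(-151) + 94) = (-2*195*(82 + 195)/(-1 + 2*195*(-1 + 195)))/(-32*(-151) + 94) = (-2*195*277/(-1 + 2*195*194))/(4832 + 94) = -2*195*277/(-1 + 75660)/4926 = -2*195*277/75659*(1/4926) = -2*195*1/75659*277*(1/4926) = -108030/75659*1/4926 = -18005/62116039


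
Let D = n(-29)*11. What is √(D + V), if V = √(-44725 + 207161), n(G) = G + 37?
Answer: √(88 + 2*√40609) ≈ 22.159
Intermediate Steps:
n(G) = 37 + G
V = 2*√40609 (V = √162436 = 2*√40609 ≈ 403.03)
D = 88 (D = (37 - 29)*11 = 8*11 = 88)
√(D + V) = √(88 + 2*√40609)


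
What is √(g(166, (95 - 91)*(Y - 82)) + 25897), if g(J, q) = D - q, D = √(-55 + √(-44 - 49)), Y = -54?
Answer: √(26441 + √(-55 + I*√93)) ≈ 162.61 + 0.023*I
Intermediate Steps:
D = √(-55 + I*√93) (D = √(-55 + √(-93)) = √(-55 + I*√93) ≈ 0.64771 + 7.4444*I)
g(J, q) = √(-55 + I*√93) - q
√(g(166, (95 - 91)*(Y - 82)) + 25897) = √((√(-55 + I*√93) - (95 - 91)*(-54 - 82)) + 25897) = √((√(-55 + I*√93) - 4*(-136)) + 25897) = √((√(-55 + I*√93) - 1*(-544)) + 25897) = √((√(-55 + I*√93) + 544) + 25897) = √((544 + √(-55 + I*√93)) + 25897) = √(26441 + √(-55 + I*√93))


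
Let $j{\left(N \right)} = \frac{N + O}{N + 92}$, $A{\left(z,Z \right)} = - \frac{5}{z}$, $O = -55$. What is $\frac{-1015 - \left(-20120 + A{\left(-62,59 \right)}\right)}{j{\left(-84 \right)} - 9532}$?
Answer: $- \frac{315868}{157883} \approx -2.0006$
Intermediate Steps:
$j{\left(N \right)} = \frac{-55 + N}{92 + N}$ ($j{\left(N \right)} = \frac{N - 55}{N + 92} = \frac{-55 + N}{92 + N}$)
$\frac{-1015 - \left(-20120 + A{\left(-62,59 \right)}\right)}{j{\left(-84 \right)} - 9532} = \frac{-1015 + \left(20120 - - \frac{5}{-62}\right)}{\frac{-55 - 84}{92 - 84} - 9532} = \frac{-1015 + \left(20120 - \left(-5\right) \left(- \frac{1}{62}\right)\right)}{\frac{1}{8} \left(-139\right) - 9532} = \frac{-1015 + \left(20120 - \frac{5}{62}\right)}{\frac{1}{8} \left(-139\right) - 9532} = \frac{-1015 + \left(20120 - \frac{5}{62}\right)}{- \frac{139}{8} - 9532} = \frac{-1015 + \frac{1247435}{62}}{- \frac{76395}{8}} = \frac{1184505}{62} \left(- \frac{8}{76395}\right) = - \frac{315868}{157883}$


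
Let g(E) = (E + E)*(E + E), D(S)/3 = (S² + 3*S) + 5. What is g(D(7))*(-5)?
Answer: -1012500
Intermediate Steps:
D(S) = 15 + 3*S² + 9*S (D(S) = 3*((S² + 3*S) + 5) = 3*(5 + S² + 3*S) = 15 + 3*S² + 9*S)
g(E) = 4*E² (g(E) = (2*E)*(2*E) = 4*E²)
g(D(7))*(-5) = (4*(15 + 3*7² + 9*7)²)*(-5) = (4*(15 + 3*49 + 63)²)*(-5) = (4*(15 + 147 + 63)²)*(-5) = (4*225²)*(-5) = (4*50625)*(-5) = 202500*(-5) = -1012500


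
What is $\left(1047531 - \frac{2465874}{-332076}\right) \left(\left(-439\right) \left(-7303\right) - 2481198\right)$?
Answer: $\frac{42022875887956395}{55346} \approx 7.5928 \cdot 10^{11}$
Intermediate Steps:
$\left(1047531 - \frac{2465874}{-332076}\right) \left(\left(-439\right) \left(-7303\right) - 2481198\right) = \left(1047531 - - \frac{410979}{55346}\right) \left(3206017 - 2481198\right) = \left(1047531 + \frac{410979}{55346}\right) 724819 = \frac{57977061705}{55346} \cdot 724819 = \frac{42022875887956395}{55346}$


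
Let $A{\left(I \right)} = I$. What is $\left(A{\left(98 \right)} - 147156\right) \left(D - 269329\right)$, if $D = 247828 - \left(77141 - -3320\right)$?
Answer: $14994327796$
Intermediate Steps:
$D = 167367$ ($D = 247828 - \left(77141 + 3320\right) = 247828 - 80461 = 167367$)
$\left(A{\left(98 \right)} - 147156\right) \left(D - 269329\right) = \left(98 - 147156\right) \left(167367 - 269329\right) = \left(-147058\right) \left(-101962\right) = 14994327796$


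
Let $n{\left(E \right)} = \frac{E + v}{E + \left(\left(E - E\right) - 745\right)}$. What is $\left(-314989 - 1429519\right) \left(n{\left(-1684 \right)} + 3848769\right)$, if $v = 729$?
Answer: $- \frac{16308813652578848}{2429} \approx -6.7142 \cdot 10^{12}$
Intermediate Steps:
$n{\left(E \right)} = \frac{729 + E}{-745 + E}$ ($n{\left(E \right)} = \frac{E + 729}{E + \left(\left(E - E\right) - 745\right)} = \frac{729 + E}{E + \left(0 - 745\right)} = \frac{729 + E}{E - 745} = \frac{729 + E}{-745 + E}$)
$\left(-314989 - 1429519\right) \left(n{\left(-1684 \right)} + 3848769\right) = \left(-314989 - 1429519\right) \left(\frac{729 - 1684}{-745 - 1684} + 3848769\right) = - 1744508 \left(\frac{1}{-2429} \left(-955\right) + 3848769\right) = - 1744508 \left(\left(- \frac{1}{2429}\right) \left(-955\right) + 3848769\right) = - 1744508 \left(\frac{955}{2429} + 3848769\right) = \left(-1744508\right) \frac{9348660856}{2429} = - \frac{16308813652578848}{2429}$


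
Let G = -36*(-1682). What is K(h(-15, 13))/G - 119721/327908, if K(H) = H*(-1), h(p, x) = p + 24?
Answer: -28778957/78791608 ≈ -0.36525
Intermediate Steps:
h(p, x) = 24 + p
K(H) = -H
G = 60552
K(h(-15, 13))/G - 119721/327908 = -(24 - 15)/60552 - 119721/327908 = -1*9*(1/60552) - 119721*1/327908 = -9*1/60552 - 17103/46844 = -1/6728 - 17103/46844 = -28778957/78791608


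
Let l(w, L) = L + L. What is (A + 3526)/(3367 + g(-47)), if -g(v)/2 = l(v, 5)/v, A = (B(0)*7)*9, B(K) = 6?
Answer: 183488/158269 ≈ 1.1593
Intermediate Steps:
l(w, L) = 2*L
A = 378 (A = (6*7)*9 = 42*9 = 378)
g(v) = -20/v (g(v) = -2*2*5/v = -20/v)
(A + 3526)/(3367 + g(-47)) = (378 + 3526)/(3367 - 20/(-47)) = 3904/(3367 - 20*(-1/47)) = 3904/(3367 + 20/47) = 3904/(158269/47) = 3904*(47/158269) = 183488/158269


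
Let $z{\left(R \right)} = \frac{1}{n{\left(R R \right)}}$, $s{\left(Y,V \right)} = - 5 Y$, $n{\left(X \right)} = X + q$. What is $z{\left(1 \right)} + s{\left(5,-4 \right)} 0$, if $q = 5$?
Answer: $\frac{1}{6} \approx 0.16667$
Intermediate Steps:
$n{\left(X \right)} = 5 + X$ ($n{\left(X \right)} = X + 5 = 5 + X$)
$z{\left(R \right)} = \frac{1}{5 + R^{2}}$ ($z{\left(R \right)} = \frac{1}{5 + R R} = \frac{1}{5 + R^{2}}$)
$z{\left(1 \right)} + s{\left(5,-4 \right)} 0 = \frac{1}{5 + 1^{2}} + \left(-5\right) 5 \cdot 0 = \frac{1}{5 + 1} - 0 = \frac{1}{6} + 0 = \frac{1}{6}$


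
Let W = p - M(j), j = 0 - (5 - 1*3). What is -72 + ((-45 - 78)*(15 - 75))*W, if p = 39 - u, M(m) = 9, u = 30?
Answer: -72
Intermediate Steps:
j = -2 (j = 0 - (5 - 3) = 0 - 1*2 = 0 - 2 = -2)
p = 9 (p = 39 - 1*30 = 39 - 30 = 9)
W = 0 (W = 9 - 1*9 = 9 - 9 = 0)
-72 + ((-45 - 78)*(15 - 75))*W = -72 + ((-45 - 78)*(15 - 75))*0 = -72 - 123*(-60)*0 = -72 + 7380*0 = -72 + 0 = -72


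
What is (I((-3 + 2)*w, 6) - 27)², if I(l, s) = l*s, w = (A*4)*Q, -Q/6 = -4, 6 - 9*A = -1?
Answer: 225625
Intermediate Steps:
A = 7/9 (A = ⅔ - ⅑*(-1) = ⅔ + ⅑ = 7/9 ≈ 0.77778)
Q = 24 (Q = -6*(-4) = 24)
w = 224/3 (w = ((7/9)*4)*24 = (28/9)*24 = 224/3 ≈ 74.667)
(I((-3 + 2)*w, 6) - 27)² = (((-3 + 2)*(224/3))*6 - 27)² = (-1*224/3*6 - 27)² = (-224/3*6 - 27)² = (-448 - 27)² = (-475)² = 225625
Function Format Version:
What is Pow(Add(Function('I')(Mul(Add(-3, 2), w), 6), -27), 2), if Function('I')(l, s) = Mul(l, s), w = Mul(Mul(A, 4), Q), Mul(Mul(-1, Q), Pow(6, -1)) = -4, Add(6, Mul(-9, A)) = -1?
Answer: 225625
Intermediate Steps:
A = Rational(7, 9) (A = Add(Rational(2, 3), Mul(Rational(-1, 9), -1)) = Add(Rational(2, 3), Rational(1, 9)) = Rational(7, 9) ≈ 0.77778)
Q = 24 (Q = Mul(-6, -4) = 24)
w = Rational(224, 3) (w = Mul(Mul(Rational(7, 9), 4), 24) = Mul(Rational(28, 9), 24) = Rational(224, 3) ≈ 74.667)
Pow(Add(Function('I')(Mul(Add(-3, 2), w), 6), -27), 2) = Pow(Add(Mul(Mul(Add(-3, 2), Rational(224, 3)), 6), -27), 2) = Pow(Add(Mul(Mul(-1, Rational(224, 3)), 6), -27), 2) = Pow(Add(Mul(Rational(-224, 3), 6), -27), 2) = Pow(Add(-448, -27), 2) = Pow(-475, 2) = 225625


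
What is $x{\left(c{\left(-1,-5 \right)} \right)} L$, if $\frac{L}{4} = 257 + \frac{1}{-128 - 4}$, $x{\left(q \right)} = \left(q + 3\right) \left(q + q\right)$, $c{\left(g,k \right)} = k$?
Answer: $\frac{678460}{33} \approx 20559.0$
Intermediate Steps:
$x{\left(q \right)} = 2 q \left(3 + q\right)$ ($x{\left(q \right)} = \left(3 + q\right) 2 q = 2 q \left(3 + q\right)$)
$L = \frac{33923}{33}$ ($L = 4 \left(257 + \frac{1}{-128 - 4}\right) = 4 \left(257 + \frac{1}{-132}\right) = 4 \left(257 - \frac{1}{132}\right) = 4 \cdot \frac{33923}{132} = \frac{33923}{33} \approx 1028.0$)
$x{\left(c{\left(-1,-5 \right)} \right)} L = 2 \left(-5\right) \left(3 - 5\right) \frac{33923}{33} = 2 \left(-5\right) \left(-2\right) \frac{33923}{33} = 20 \cdot \frac{33923}{33} = \frac{678460}{33}$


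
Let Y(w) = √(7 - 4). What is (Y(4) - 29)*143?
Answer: -4147 + 143*√3 ≈ -3899.3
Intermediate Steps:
Y(w) = √3
(Y(4) - 29)*143 = (√3 - 29)*143 = (-29 + √3)*143 = -4147 + 143*√3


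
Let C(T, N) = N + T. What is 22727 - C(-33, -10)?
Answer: 22770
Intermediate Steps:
22727 - C(-33, -10) = 22727 - (-10 - 33) = 22727 - 1*(-43) = 22727 + 43 = 22770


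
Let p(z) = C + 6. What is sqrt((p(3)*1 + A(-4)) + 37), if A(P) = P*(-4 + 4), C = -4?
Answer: sqrt(39) ≈ 6.2450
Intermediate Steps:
p(z) = 2 (p(z) = -4 + 6 = 2)
A(P) = 0 (A(P) = P*0 = 0)
sqrt((p(3)*1 + A(-4)) + 37) = sqrt((2*1 + 0) + 37) = sqrt((2 + 0) + 37) = sqrt(2 + 37) = sqrt(39)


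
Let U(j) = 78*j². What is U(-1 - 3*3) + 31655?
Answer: 39455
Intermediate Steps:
U(-1 - 3*3) + 31655 = 78*(-1 - 3*3)² + 31655 = 78*(-1 - 9)² + 31655 = 78*(-10)² + 31655 = 78*100 + 31655 = 7800 + 31655 = 39455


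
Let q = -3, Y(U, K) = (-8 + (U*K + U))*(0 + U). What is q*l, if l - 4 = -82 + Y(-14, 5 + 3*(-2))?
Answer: -102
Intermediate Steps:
Y(U, K) = U*(-8 + U + K*U) (Y(U, K) = (-8 + (K*U + U))*U = (-8 + (U + K*U))*U = (-8 + U + K*U)*U = U*(-8 + U + K*U))
l = 34 (l = 4 + (-82 - 14*(-8 - 14 + (5 + 3*(-2))*(-14))) = 4 + (-82 - 14*(-8 - 14 + (5 - 6)*(-14))) = 4 + (-82 - 14*(-8 - 14 - 1*(-14))) = 4 + (-82 - 14*(-8 - 14 + 14)) = 4 + (-82 - 14*(-8)) = 4 + (-82 + 112) = 4 + 30 = 34)
q*l = -3*34 = -102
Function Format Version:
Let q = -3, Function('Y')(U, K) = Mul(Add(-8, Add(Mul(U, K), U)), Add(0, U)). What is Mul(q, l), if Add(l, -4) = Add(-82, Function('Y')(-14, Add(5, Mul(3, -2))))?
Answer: -102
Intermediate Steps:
Function('Y')(U, K) = Mul(U, Add(-8, U, Mul(K, U))) (Function('Y')(U, K) = Mul(Add(-8, Add(Mul(K, U), U)), U) = Mul(Add(-8, Add(U, Mul(K, U))), U) = Mul(Add(-8, U, Mul(K, U)), U) = Mul(U, Add(-8, U, Mul(K, U))))
l = 34 (l = Add(4, Add(-82, Mul(-14, Add(-8, -14, Mul(Add(5, Mul(3, -2)), -14))))) = Add(4, Add(-82, Mul(-14, Add(-8, -14, Mul(Add(5, -6), -14))))) = Add(4, Add(-82, Mul(-14, Add(-8, -14, Mul(-1, -14))))) = Add(4, Add(-82, Mul(-14, Add(-8, -14, 14)))) = Add(4, Add(-82, Mul(-14, -8))) = Add(4, Add(-82, 112)) = Add(4, 30) = 34)
Mul(q, l) = Mul(-3, 34) = -102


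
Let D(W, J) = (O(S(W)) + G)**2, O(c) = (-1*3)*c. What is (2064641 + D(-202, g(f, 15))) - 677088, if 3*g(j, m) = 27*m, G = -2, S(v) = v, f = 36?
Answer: 1752369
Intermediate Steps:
O(c) = -3*c
g(j, m) = 9*m (g(j, m) = (27*m)/3 = 9*m)
D(W, J) = (-2 - 3*W)**2 (D(W, J) = (-3*W - 2)**2 = (-2 - 3*W)**2)
(2064641 + D(-202, g(f, 15))) - 677088 = (2064641 + (2 + 3*(-202))**2) - 677088 = (2064641 + (2 - 606)**2) - 677088 = (2064641 + (-604)**2) - 677088 = (2064641 + 364816) - 677088 = 2429457 - 677088 = 1752369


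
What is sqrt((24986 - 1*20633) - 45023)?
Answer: 7*I*sqrt(830) ≈ 201.67*I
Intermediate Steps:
sqrt((24986 - 1*20633) - 45023) = sqrt((24986 - 20633) - 45023) = sqrt(4353 - 45023) = sqrt(-40670) = 7*I*sqrt(830)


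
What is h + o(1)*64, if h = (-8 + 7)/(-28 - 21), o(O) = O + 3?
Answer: 12545/49 ≈ 256.02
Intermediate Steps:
o(O) = 3 + O
h = 1/49 (h = -1/(-49) = -1*(-1/49) = 1/49 ≈ 0.020408)
h + o(1)*64 = 1/49 + (3 + 1)*64 = 1/49 + 4*64 = 1/49 + 256 = 12545/49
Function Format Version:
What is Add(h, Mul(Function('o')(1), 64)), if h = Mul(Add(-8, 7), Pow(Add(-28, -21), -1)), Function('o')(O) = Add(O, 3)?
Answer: Rational(12545, 49) ≈ 256.02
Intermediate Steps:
Function('o')(O) = Add(3, O)
h = Rational(1, 49) (h = Mul(-1, Pow(-49, -1)) = Mul(-1, Rational(-1, 49)) = Rational(1, 49) ≈ 0.020408)
Add(h, Mul(Function('o')(1), 64)) = Add(Rational(1, 49), Mul(Add(3, 1), 64)) = Add(Rational(1, 49), Mul(4, 64)) = Add(Rational(1, 49), 256) = Rational(12545, 49)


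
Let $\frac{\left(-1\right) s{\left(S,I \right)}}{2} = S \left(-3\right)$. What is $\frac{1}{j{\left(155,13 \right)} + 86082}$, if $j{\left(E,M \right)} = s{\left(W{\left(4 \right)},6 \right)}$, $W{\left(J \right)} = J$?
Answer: $\frac{1}{86106} \approx 1.1614 \cdot 10^{-5}$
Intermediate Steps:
$s{\left(S,I \right)} = 6 S$ ($s{\left(S,I \right)} = - 2 S \left(-3\right) = - 2 \left(- 3 S\right) = 6 S$)
$j{\left(E,M \right)} = 24$ ($j{\left(E,M \right)} = 6 \cdot 4 = 24$)
$\frac{1}{j{\left(155,13 \right)} + 86082} = \frac{1}{24 + 86082} = \frac{1}{86106}$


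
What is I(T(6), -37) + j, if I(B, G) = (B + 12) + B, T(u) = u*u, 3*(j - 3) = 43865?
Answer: 44126/3 ≈ 14709.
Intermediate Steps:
j = 43874/3 (j = 3 + (1/3)*43865 = 3 + 43865/3 = 43874/3 ≈ 14625.)
T(u) = u**2
I(B, G) = 12 + 2*B (I(B, G) = (12 + B) + B = 12 + 2*B)
I(T(6), -37) + j = (12 + 2*6**2) + 43874/3 = (12 + 2*36) + 43874/3 = (12 + 72) + 43874/3 = 84 + 43874/3 = 44126/3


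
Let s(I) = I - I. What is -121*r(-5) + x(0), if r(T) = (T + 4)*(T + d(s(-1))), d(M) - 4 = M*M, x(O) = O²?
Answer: -121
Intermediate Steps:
s(I) = 0
d(M) = 4 + M² (d(M) = 4 + M*M = 4 + M²)
r(T) = (4 + T)² (r(T) = (T + 4)*(T + (4 + 0²)) = (4 + T)*(T + (4 + 0)) = (4 + T)*(T + 4) = (4 + T)*(4 + T) = (4 + T)²)
-121*r(-5) + x(0) = -121*(16 + (-5)² + 8*(-5)) + 0² = -121*(16 + 25 - 40) + 0 = -121*1 + 0 = -121 + 0 = -121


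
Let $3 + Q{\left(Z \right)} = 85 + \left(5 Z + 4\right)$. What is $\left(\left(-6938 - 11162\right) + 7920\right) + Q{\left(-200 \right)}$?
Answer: $-11094$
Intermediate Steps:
$Q{\left(Z \right)} = 86 + 5 Z$ ($Q{\left(Z \right)} = -3 + \left(85 + \left(5 Z + 4\right)\right) = -3 + \left(85 + \left(4 + 5 Z\right)\right) = -3 + \left(89 + 5 Z\right) = 86 + 5 Z$)
$\left(\left(-6938 - 11162\right) + 7920\right) + Q{\left(-200 \right)} = \left(\left(-6938 - 11162\right) + 7920\right) + \left(86 + 5 \left(-200\right)\right) = \left(-18100 + 7920\right) + \left(86 - 1000\right) = -10180 - 914 = -11094$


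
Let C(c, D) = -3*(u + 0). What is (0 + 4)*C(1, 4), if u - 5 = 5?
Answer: -120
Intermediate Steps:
u = 10 (u = 5 + 5 = 10)
C(c, D) = -30 (C(c, D) = -3*(10 + 0) = -3*10 = -30)
(0 + 4)*C(1, 4) = (0 + 4)*(-30) = 4*(-30) = -120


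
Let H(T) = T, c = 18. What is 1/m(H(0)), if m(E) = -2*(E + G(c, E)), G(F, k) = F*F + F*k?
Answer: -1/648 ≈ -0.0015432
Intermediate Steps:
G(F, k) = F² + F*k
m(E) = -648 - 38*E (m(E) = -2*(E + 18*(18 + E)) = -2*(E + (324 + 18*E)) = -2*(324 + 19*E) = -648 - 38*E)
1/m(H(0)) = 1/(-648 - 38*0) = 1/(-648 + 0) = 1/(-648) = -1/648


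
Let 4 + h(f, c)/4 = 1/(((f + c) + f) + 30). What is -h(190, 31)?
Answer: 7052/441 ≈ 15.991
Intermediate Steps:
h(f, c) = -16 + 4/(30 + c + 2*f) (h(f, c) = -16 + 4/(((f + c) + f) + 30) = -16 + 4/(((c + f) + f) + 30) = -16 + 4/((c + 2*f) + 30) = -16 + 4/(30 + c + 2*f))
-h(190, 31) = -4*(-119 - 8*190 - 4*31)/(30 + 31 + 2*190) = -4*(-119 - 1520 - 124)/(30 + 31 + 380) = -4*(-1763)/441 = -1*(-7052/441) = 7052/441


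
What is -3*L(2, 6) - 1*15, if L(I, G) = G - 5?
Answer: -18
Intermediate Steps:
L(I, G) = -5 + G
-3*L(2, 6) - 1*15 = -3*(-5 + 6) - 1*15 = -3*1 - 15 = -3 - 15 = -18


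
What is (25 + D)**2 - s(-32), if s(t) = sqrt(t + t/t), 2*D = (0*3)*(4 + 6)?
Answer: 625 - I*sqrt(31) ≈ 625.0 - 5.5678*I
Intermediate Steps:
D = 0 (D = ((0*3)*(4 + 6))/2 = (0*10)/2 = (1/2)*0 = 0)
s(t) = sqrt(1 + t) (s(t) = sqrt(t + 1) = sqrt(1 + t))
(25 + D)**2 - s(-32) = (25 + 0)**2 - sqrt(1 - 32) = 25**2 - sqrt(-31) = 625 - I*sqrt(31)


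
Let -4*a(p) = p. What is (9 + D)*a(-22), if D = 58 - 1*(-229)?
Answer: 1628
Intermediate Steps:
a(p) = -p/4
D = 287 (D = 58 + 229 = 287)
(9 + D)*a(-22) = (9 + 287)*(-1/4*(-22)) = 296*(11/2) = 1628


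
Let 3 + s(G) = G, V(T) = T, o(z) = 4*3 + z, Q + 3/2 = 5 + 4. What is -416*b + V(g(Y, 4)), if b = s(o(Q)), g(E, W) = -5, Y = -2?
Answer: -6869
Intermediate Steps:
Q = 15/2 (Q = -3/2 + (5 + 4) = -3/2 + 9 = 15/2 ≈ 7.5000)
o(z) = 12 + z
s(G) = -3 + G
b = 33/2 (b = -3 + (12 + 15/2) = -3 + 39/2 = 33/2 ≈ 16.500)
-416*b + V(g(Y, 4)) = -416*33/2 - 5 = -6864 - 5 = -6869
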